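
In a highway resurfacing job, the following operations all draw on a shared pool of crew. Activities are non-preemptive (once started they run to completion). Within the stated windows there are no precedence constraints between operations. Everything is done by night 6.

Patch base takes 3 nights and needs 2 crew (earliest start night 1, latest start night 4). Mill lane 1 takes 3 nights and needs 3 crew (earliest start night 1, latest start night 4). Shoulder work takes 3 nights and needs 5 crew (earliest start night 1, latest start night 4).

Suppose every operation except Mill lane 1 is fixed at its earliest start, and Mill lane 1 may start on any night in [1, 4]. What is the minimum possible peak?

7

Mill lane 1@1: n1:10  n2:10  n3:10  n4:0  n5:0  n6:0 → peak 10
Mill lane 1@2: n1:7  n2:10  n3:10  n4:3  n5:0  n6:0 → peak 10
Mill lane 1@3: n1:7  n2:7  n3:10  n4:3  n5:3  n6:0 → peak 10
Mill lane 1@4: n1:7  n2:7  n3:7  n4:3  n5:3  n6:3 → peak 7
Best is Mill lane 1@4, peak 7.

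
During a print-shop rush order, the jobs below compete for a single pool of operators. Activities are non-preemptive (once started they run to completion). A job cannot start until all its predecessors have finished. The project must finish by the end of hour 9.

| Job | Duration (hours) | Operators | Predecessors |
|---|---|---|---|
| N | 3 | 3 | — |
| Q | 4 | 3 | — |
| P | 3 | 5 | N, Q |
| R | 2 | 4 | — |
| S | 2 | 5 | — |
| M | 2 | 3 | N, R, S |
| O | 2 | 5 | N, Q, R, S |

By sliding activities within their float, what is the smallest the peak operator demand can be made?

Early-start (N@1, Q@1, P@5, R@1, S@1, M@4, O@5) gives peak 15: h1:15  h2:15  h3:6  h4:6  h5:13  h6:10  h7:5  h8:0  h9:0.
Shift S→4, M→6, O→8.
Schedule N@1, Q@1, P@5, R@1, S@4, M@6, O@8: h1:10  h2:10  h3:6  h4:8  h5:10  h6:8  h7:8  h8:5  h9:5 — peak 10.

10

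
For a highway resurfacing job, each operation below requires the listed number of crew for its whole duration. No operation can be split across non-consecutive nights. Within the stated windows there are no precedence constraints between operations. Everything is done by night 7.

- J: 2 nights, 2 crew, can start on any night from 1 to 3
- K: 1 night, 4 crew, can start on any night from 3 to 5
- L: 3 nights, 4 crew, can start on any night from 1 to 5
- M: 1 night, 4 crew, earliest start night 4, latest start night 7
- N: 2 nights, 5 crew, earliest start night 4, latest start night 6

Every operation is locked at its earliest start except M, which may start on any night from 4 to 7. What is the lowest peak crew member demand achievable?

8

M@4: n1:6  n2:6  n3:8  n4:9  n5:5  n6:0  n7:0 → peak 9
M@5: n1:6  n2:6  n3:8  n4:5  n5:9  n6:0  n7:0 → peak 9
M@6: n1:6  n2:6  n3:8  n4:5  n5:5  n6:4  n7:0 → peak 8
M@7: n1:6  n2:6  n3:8  n4:5  n5:5  n6:0  n7:4 → peak 8
Best is M@6, peak 8.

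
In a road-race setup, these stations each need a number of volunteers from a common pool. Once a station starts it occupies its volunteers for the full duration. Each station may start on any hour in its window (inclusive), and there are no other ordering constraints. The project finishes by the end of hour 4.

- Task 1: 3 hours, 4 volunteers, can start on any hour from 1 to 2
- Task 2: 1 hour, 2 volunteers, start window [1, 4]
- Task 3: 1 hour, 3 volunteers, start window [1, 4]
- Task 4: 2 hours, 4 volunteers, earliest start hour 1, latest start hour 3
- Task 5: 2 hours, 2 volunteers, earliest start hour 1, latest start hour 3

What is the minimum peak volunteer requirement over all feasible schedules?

8

Early-start (Task 1@1, Task 2@1, Task 3@1, Task 4@1, Task 5@1) gives peak 15: h1:15  h2:10  h3:4  h4:0.
Shift Task 3→4, Task 4→3.
Schedule Task 1@1, Task 2@1, Task 3@4, Task 4@3, Task 5@1: h1:8  h2:6  h3:8  h4:7 — peak 8.
Total volunteer-hours = 29 over 4 hours ⇒ peak ≥ ⌈29/4⌉ = 8, so 8 is optimal.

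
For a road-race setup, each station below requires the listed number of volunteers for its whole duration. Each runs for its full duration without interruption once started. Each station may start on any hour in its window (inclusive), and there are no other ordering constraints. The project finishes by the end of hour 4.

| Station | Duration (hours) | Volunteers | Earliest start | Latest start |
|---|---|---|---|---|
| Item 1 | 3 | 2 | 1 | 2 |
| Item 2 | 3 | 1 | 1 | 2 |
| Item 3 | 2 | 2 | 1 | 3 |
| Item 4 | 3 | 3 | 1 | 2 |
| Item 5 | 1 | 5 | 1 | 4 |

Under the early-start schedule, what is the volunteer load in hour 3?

6

At early start, hour 3 has: Item 1, Item 2, Item 4.
Demand: 2 + 1 + 3 = 6.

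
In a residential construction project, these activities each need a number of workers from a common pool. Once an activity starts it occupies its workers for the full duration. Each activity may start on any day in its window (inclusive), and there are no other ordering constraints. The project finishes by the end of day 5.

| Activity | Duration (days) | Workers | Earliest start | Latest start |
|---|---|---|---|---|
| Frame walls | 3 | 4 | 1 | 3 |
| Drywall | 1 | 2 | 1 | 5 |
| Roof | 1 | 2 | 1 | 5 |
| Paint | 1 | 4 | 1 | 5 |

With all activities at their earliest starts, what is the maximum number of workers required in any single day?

12

Early-start schedule: Frame walls@1, Drywall@1, Roof@1, Paint@1.
Load per day: day 1: 12, day 2: 4, day 3: 4, day 4: 0, day 5: 0.
Peak is 12.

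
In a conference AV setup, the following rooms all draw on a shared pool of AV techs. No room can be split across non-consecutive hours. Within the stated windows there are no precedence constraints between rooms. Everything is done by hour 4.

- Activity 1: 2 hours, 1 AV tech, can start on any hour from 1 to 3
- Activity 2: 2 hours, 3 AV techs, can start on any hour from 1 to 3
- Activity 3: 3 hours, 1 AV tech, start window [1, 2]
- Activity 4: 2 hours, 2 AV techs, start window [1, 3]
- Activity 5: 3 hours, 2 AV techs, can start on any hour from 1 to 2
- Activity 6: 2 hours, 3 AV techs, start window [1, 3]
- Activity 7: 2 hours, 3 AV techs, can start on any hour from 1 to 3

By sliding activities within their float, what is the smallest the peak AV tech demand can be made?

Early-start (Activity 1@1, Activity 2@1, Activity 3@1, Activity 4@1, Activity 5@1, Activity 6@1, Activity 7@1) gives peak 15: h1:15  h2:15  h3:3  h4:0.
Shift Activity 6→3, Activity 7→3.
Schedule Activity 1@1, Activity 2@1, Activity 3@1, Activity 4@1, Activity 5@1, Activity 6@3, Activity 7@3: h1:9  h2:9  h3:9  h4:6 — peak 9.
Total AV tech-hours = 33 over 4 hours ⇒ peak ≥ ⌈33/4⌉ = 9, so 9 is optimal.

9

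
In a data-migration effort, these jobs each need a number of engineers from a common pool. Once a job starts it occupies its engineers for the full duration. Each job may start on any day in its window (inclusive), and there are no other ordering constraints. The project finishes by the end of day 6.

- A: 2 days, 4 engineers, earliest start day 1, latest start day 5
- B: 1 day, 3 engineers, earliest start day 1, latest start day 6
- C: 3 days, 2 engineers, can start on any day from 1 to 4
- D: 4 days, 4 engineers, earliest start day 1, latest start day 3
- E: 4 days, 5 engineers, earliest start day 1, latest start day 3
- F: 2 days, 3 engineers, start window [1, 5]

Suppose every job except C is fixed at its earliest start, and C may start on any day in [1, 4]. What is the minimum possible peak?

19

C@1: d1:21  d2:18  d3:11  d4:9  d5:0  d6:0 → peak 21
C@2: d1:19  d2:18  d3:11  d4:11  d5:0  d6:0 → peak 19
C@3: d1:19  d2:16  d3:11  d4:11  d5:2  d6:0 → peak 19
C@4: d1:19  d2:16  d3:9  d4:11  d5:2  d6:2 → peak 19
Best is C@2, peak 19.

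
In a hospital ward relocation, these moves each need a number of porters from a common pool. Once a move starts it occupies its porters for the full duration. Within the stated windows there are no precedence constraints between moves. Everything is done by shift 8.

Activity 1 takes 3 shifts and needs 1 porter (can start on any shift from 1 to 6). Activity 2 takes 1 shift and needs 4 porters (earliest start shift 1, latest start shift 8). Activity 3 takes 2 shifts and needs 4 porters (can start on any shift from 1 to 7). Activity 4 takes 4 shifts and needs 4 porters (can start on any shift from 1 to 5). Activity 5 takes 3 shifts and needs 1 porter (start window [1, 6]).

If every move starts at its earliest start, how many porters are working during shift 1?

14

At early start, shift 1 has: Activity 1, Activity 2, Activity 3, Activity 4, Activity 5.
Demand: 1 + 4 + 4 + 4 + 1 = 14.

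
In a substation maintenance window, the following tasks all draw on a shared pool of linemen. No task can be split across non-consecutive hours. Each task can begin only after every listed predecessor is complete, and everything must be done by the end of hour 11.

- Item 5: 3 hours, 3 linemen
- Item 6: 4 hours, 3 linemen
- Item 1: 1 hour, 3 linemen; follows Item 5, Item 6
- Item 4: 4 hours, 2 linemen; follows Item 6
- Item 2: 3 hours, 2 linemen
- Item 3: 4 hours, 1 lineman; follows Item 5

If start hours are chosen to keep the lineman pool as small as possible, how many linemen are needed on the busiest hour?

5

Early-start (Item 5@1, Item 6@1, Item 1@5, Item 4@5, Item 2@1, Item 3@4) gives peak 8: h1:8  h2:8  h3:8  h4:4  h5:6  h6:3  h7:3  h8:2  h9:0  h10:0  h11:0.
Shift Item 6→4, Item 1→8, Item 4→8.
Schedule Item 5@1, Item 6@4, Item 1@8, Item 4@8, Item 2@1, Item 3@4: h1:5  h2:5  h3:5  h4:4  h5:4  h6:4  h7:4  h8:5  h9:2  h10:2  h11:2 — peak 5.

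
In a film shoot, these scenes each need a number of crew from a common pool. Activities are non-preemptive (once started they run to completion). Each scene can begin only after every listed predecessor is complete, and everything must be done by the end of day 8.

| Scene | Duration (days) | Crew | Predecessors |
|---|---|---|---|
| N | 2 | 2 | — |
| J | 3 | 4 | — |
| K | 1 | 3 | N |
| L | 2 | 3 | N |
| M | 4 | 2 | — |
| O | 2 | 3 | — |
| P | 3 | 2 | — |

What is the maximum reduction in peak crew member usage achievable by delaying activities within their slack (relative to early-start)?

8

Early-start peak: d1:13  d2:13  d3:14  d4:5  d5:0  d6:0  d7:0  d8:0 ⇒ 14.
Leveled (N@4, J@1, K@6, L@7, M@1, O@7, P@4): d1:6  d2:6  d3:6  d4:6  d5:4  d6:5  d7:6  d8:6 ⇒ 6.
Reduction 14 − 6 = 8.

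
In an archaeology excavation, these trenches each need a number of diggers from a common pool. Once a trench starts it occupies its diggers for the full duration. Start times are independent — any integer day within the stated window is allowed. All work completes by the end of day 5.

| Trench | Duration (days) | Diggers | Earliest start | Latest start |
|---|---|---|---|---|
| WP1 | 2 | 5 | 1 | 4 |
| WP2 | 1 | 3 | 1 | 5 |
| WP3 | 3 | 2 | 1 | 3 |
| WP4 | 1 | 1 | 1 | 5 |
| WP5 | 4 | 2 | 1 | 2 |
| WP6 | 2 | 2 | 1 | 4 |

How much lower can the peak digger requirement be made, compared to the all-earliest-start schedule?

Early-start peak: d1:15  d2:11  d3:4  d4:2  d5:0 ⇒ 15.
Leveled (WP1@1, WP2@3, WP3@3, WP4@1, WP5@2, WP6@4): d1:6  d2:7  d3:7  d4:6  d5:6 ⇒ 7.
Reduction 15 − 7 = 8.

8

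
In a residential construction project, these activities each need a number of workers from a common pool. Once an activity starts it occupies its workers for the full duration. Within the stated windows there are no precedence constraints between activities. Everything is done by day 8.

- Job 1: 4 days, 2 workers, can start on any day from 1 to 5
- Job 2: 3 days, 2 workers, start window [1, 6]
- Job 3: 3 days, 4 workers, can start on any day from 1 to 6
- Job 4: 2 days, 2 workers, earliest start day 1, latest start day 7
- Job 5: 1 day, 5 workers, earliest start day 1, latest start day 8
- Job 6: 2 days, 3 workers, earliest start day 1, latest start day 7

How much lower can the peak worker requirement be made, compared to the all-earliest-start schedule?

12

Early-start peak: d1:18  d2:13  d3:8  d4:2  d5:0  d6:0  d7:0  d8:0 ⇒ 18.
Leveled (Job 1@1, Job 2@3, Job 3@5, Job 4@3, Job 5@8, Job 6@1): d1:5  d2:5  d3:6  d4:6  d5:6  d6:4  d7:4  d8:5 ⇒ 6.
Reduction 18 − 6 = 12.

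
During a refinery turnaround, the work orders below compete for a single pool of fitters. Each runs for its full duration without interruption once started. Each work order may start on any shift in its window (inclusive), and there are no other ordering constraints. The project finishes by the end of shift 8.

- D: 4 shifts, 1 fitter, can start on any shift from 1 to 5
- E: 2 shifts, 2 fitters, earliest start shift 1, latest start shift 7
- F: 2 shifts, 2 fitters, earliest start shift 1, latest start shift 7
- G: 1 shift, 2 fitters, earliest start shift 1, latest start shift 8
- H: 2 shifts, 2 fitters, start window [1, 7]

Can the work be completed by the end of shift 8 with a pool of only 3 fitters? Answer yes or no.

yes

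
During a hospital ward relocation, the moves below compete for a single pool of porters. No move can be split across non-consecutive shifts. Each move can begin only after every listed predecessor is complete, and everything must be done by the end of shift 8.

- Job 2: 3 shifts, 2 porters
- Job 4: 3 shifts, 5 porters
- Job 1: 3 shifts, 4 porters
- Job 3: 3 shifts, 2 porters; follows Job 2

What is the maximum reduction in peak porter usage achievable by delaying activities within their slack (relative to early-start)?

Early-start peak: s1:11  s2:11  s3:11  s4:2  s5:2  s6:2  s7:0  s8:0 ⇒ 11.
Leveled (Job 2@1, Job 4@1, Job 1@4, Job 3@4): s1:7  s2:7  s3:7  s4:6  s5:6  s6:6  s7:0  s8:0 ⇒ 7.
Reduction 11 − 7 = 4.

4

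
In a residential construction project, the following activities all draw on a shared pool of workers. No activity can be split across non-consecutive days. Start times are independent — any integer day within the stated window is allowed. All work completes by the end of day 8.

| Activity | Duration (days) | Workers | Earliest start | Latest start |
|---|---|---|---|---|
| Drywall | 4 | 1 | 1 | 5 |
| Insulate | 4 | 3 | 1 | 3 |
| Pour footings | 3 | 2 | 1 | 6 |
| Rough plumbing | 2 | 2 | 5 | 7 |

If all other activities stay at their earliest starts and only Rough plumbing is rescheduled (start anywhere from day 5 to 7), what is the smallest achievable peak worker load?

6

Rough plumbing@5: d1:6  d2:6  d3:6  d4:4  d5:2  d6:2  d7:0  d8:0 → peak 6
Rough plumbing@6: d1:6  d2:6  d3:6  d4:4  d5:0  d6:2  d7:2  d8:0 → peak 6
Rough plumbing@7: d1:6  d2:6  d3:6  d4:4  d5:0  d6:0  d7:2  d8:2 → peak 6
Best is Rough plumbing@5, peak 6.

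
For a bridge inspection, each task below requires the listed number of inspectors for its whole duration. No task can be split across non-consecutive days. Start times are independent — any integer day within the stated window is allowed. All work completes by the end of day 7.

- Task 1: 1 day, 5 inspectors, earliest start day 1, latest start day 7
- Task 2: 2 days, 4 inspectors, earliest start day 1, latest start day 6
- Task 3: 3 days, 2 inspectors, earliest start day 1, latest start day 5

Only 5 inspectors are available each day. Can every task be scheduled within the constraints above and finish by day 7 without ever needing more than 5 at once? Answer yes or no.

Schedule Task 1@1, Task 2@2, Task 3@4: d1:5  d2:4  d3:4  d4:2  d5:2  d6:2  d7:0 — peak 5 ≤ 5.

yes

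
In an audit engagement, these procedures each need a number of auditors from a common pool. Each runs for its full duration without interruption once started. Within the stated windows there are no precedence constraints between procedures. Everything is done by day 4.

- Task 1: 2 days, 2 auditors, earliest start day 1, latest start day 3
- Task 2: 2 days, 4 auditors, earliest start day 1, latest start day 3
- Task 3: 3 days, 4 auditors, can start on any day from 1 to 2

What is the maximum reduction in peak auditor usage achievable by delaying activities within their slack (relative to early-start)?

2

Early-start peak: d1:10  d2:10  d3:4  d4:0 ⇒ 10.
Leveled (Task 1@1, Task 2@3, Task 3@1): d1:6  d2:6  d3:8  d4:4 ⇒ 8.
Reduction 10 − 8 = 2.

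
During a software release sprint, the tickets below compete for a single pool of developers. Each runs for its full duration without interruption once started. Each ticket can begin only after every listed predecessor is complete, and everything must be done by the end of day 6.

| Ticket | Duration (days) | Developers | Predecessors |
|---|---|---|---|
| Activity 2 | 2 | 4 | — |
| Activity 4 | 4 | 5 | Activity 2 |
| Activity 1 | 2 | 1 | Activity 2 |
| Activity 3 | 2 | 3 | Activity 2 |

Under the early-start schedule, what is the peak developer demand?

9

Early-start schedule: Activity 2@1, Activity 4@3, Activity 1@3, Activity 3@3.
Load per day: day 1: 4, day 2: 4, day 3: 9, day 4: 9, day 5: 5, day 6: 5.
Peak is 9.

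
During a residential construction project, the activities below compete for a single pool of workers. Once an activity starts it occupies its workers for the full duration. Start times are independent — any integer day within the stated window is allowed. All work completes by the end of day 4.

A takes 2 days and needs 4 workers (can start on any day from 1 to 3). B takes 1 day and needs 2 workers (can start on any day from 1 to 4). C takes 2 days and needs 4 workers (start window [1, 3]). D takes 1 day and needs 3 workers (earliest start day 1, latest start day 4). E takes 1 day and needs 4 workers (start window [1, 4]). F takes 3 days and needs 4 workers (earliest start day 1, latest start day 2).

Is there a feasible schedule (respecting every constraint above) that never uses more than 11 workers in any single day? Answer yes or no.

Schedule A@1, B@1, C@3, D@2, E@1, F@2: d1:10  d2:11  d3:8  d4:8 — peak 11 ≤ 11.

yes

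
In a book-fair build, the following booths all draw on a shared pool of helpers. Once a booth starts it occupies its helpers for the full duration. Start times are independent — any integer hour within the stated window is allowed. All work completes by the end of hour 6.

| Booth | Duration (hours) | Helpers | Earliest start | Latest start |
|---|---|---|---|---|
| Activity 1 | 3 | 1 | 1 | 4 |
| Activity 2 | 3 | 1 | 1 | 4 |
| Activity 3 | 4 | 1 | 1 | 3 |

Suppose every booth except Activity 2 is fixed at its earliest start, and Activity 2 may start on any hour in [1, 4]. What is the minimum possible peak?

Activity 2@1: h1:3  h2:3  h3:3  h4:1  h5:0  h6:0 → peak 3
Activity 2@2: h1:2  h2:3  h3:3  h4:2  h5:0  h6:0 → peak 3
Activity 2@3: h1:2  h2:2  h3:3  h4:2  h5:1  h6:0 → peak 3
Activity 2@4: h1:2  h2:2  h3:2  h4:2  h5:1  h6:1 → peak 2
Best is Activity 2@4, peak 2.

2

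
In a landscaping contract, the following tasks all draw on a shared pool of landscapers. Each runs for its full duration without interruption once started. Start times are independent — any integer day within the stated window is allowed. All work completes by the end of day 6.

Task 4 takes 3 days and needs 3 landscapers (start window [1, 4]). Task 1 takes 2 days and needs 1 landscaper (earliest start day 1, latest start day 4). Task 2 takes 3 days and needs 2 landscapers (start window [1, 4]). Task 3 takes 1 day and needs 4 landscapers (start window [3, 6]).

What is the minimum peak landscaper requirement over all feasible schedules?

5

Early-start (Task 4@1, Task 1@1, Task 2@1, Task 3@3) gives peak 9: d1:6  d2:6  d3:9  d4:0  d5:0  d6:0.
Shift Task 2→3, Task 3→6.
Schedule Task 4@1, Task 1@1, Task 2@3, Task 3@6: d1:4  d2:4  d3:5  d4:2  d5:2  d6:4 — peak 5.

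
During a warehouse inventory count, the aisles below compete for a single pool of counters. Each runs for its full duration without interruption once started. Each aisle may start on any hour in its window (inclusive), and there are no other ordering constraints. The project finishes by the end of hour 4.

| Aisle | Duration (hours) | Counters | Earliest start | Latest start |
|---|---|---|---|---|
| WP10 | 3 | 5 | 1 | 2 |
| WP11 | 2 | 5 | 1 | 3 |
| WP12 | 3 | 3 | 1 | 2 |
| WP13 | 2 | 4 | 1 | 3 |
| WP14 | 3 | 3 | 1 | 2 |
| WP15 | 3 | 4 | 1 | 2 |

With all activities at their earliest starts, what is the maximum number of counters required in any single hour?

24

Early-start schedule: WP10@1, WP11@1, WP12@1, WP13@1, WP14@1, WP15@1.
Load per hour: hour 1: 24, hour 2: 24, hour 3: 15, hour 4: 0.
Peak is 24.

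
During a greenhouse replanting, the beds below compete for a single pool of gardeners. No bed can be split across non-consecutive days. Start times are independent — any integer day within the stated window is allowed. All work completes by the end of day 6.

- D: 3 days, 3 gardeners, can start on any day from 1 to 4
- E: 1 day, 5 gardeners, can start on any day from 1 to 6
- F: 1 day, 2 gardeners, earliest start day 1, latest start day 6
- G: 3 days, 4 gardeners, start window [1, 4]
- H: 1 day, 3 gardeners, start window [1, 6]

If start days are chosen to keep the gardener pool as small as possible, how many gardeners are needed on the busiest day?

Early-start (D@1, E@1, F@1, G@1, H@1) gives peak 17: d1:17  d2:7  d3:7  d4:0  d5:0  d6:0.
Shift E→4, F→4, H→5.
Schedule D@1, E@4, F@4, G@1, H@5: d1:7  d2:7  d3:7  d4:7  d5:3  d6:0 — peak 7.

7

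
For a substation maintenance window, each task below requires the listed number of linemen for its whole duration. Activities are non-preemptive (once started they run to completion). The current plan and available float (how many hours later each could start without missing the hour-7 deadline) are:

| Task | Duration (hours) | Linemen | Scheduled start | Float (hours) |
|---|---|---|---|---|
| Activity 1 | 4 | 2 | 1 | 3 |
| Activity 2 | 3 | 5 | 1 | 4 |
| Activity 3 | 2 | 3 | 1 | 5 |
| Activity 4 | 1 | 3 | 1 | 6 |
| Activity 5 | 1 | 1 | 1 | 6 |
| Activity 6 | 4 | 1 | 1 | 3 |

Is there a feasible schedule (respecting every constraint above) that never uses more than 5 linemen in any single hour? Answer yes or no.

Total lineman-hours = 37; over 7 hours the average is 37/7 > 5, so some hour must exceed 5.

no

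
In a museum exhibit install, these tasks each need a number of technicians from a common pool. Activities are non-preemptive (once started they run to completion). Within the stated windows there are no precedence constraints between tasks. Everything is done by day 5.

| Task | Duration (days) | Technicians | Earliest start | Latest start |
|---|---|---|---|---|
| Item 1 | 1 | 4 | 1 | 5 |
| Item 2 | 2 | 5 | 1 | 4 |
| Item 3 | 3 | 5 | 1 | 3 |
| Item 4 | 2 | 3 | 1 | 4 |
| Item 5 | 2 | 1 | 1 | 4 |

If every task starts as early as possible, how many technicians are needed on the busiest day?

18

Early-start schedule: Item 1@1, Item 2@1, Item 3@1, Item 4@1, Item 5@1.
Load per day: day 1: 18, day 2: 14, day 3: 5, day 4: 0, day 5: 0.
Peak is 18.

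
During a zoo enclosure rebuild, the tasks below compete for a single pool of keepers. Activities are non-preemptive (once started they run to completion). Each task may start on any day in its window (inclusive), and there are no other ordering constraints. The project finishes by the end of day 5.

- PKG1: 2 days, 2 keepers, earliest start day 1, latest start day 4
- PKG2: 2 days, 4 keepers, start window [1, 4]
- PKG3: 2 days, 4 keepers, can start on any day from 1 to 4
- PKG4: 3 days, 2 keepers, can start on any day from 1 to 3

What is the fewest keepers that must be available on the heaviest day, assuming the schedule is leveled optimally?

6

Early-start (PKG1@1, PKG2@1, PKG3@1, PKG4@1) gives peak 12: d1:12  d2:12  d3:2  d4:0  d5:0.
Shift PKG3→3, PKG4→3.
Schedule PKG1@1, PKG2@1, PKG3@3, PKG4@3: d1:6  d2:6  d3:6  d4:6  d5:2 — peak 6.
Total keeper-days = 26 over 5 days ⇒ peak ≥ ⌈26/5⌉ = 6, so 6 is optimal.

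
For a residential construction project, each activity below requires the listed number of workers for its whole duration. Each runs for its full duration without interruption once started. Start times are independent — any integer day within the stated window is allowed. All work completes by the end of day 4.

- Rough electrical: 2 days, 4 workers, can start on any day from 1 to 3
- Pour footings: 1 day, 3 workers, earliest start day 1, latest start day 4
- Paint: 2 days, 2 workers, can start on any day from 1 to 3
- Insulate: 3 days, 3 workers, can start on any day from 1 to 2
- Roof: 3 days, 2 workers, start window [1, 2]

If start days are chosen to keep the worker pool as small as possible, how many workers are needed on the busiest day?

9

Early-start (Rough electrical@1, Pour footings@1, Paint@1, Insulate@1, Roof@1) gives peak 14: d1:14  d2:11  d3:5  d4:0.
Shift Paint→3, Insulate→2.
Schedule Rough electrical@1, Pour footings@1, Paint@3, Insulate@2, Roof@1: d1:9  d2:9  d3:7  d4:5 — peak 9.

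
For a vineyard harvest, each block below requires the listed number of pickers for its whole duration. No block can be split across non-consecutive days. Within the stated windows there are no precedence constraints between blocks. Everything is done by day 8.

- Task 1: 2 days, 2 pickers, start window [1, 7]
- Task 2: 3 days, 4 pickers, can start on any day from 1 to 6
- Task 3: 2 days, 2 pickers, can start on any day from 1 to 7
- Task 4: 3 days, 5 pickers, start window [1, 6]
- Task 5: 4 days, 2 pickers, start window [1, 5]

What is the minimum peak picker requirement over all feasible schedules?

Early-start (Task 1@1, Task 2@1, Task 3@1, Task 4@1, Task 5@1) gives peak 15: d1:15  d2:15  d3:11  d4:2  d5:0  d6:0  d7:0  d8:0.
Shift Task 2→3, Task 4→6.
Schedule Task 1@1, Task 2@3, Task 3@1, Task 4@6, Task 5@1: d1:6  d2:6  d3:6  d4:6  d5:4  d6:5  d7:5  d8:5 — peak 6.
Total picker-days = 43 over 8 days ⇒ peak ≥ ⌈43/8⌉ = 6, so 6 is optimal.

6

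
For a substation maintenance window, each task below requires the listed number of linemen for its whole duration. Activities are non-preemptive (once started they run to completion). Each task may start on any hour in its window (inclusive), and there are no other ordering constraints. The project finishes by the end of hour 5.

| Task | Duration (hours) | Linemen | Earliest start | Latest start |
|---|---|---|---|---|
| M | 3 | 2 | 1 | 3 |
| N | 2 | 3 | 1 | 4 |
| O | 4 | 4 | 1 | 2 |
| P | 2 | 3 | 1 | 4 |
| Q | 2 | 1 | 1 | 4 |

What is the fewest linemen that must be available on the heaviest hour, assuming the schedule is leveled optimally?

Early-start (M@1, N@1, O@1, P@1, Q@1) gives peak 13: h1:13  h2:13  h3:6  h4:4  h5:0.
Shift P→3, Q→4.
Schedule M@1, N@1, O@1, P@3, Q@4: h1:9  h2:9  h3:9  h4:8  h5:1 — peak 9.

9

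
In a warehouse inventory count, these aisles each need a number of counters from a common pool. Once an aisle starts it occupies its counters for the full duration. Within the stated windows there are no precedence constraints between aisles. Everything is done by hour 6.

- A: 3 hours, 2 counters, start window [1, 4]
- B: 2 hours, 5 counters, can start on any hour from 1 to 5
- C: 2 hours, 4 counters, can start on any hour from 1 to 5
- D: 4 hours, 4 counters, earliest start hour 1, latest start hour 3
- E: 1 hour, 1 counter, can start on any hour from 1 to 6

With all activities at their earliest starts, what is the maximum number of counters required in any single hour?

16

Early-start schedule: A@1, B@1, C@1, D@1, E@1.
Load per hour: hour 1: 16, hour 2: 15, hour 3: 6, hour 4: 4, hour 5: 0, hour 6: 0.
Peak is 16.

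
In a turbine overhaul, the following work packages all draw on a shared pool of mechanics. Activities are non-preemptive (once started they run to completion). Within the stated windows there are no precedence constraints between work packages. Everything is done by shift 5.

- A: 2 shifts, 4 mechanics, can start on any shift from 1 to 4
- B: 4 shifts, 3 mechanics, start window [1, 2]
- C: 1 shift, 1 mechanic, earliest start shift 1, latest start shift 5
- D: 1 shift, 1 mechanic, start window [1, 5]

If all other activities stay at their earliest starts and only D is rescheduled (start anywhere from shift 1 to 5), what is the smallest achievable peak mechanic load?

D@1: s1:9  s2:7  s3:3  s4:3  s5:0 → peak 9
D@2: s1:8  s2:8  s3:3  s4:3  s5:0 → peak 8
D@3: s1:8  s2:7  s3:4  s4:3  s5:0 → peak 8
D@4: s1:8  s2:7  s3:3  s4:4  s5:0 → peak 8
D@5: s1:8  s2:7  s3:3  s4:3  s5:1 → peak 8
Best is D@2, peak 8.

8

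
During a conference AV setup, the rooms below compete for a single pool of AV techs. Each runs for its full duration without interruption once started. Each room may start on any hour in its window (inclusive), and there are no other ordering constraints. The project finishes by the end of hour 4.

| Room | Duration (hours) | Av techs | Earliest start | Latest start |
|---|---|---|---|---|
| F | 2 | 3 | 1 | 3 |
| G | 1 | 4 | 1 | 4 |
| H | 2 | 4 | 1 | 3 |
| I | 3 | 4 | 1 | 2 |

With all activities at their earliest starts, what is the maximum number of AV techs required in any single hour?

15

Early-start schedule: F@1, G@1, H@1, I@1.
Load per hour: hour 1: 15, hour 2: 11, hour 3: 4, hour 4: 0.
Peak is 15.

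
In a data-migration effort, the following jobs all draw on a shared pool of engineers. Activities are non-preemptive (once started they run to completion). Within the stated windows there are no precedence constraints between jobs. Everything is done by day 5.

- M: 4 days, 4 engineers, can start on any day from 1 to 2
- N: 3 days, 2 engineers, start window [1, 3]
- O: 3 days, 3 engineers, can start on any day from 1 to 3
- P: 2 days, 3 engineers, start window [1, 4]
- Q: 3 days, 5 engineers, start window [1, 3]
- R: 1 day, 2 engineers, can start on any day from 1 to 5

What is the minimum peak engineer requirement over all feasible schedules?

Early-start (M@1, N@1, O@1, P@1, Q@1, R@1) gives peak 19: d1:19  d2:17  d3:14  d4:4  d5:0.
Shift Q→3.
Schedule M@1, N@1, O@1, P@1, Q@3, R@1: d1:14  d2:12  d3:14  d4:9  d5:5 — peak 14.

14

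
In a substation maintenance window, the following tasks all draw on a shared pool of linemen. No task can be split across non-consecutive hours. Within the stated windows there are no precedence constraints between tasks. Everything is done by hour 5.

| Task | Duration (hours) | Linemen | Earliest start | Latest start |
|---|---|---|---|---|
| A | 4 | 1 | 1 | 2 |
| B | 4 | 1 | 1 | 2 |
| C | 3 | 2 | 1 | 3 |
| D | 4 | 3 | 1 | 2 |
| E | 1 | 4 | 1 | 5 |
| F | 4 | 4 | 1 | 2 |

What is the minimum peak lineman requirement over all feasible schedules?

11

Early-start (A@1, B@1, C@1, D@1, E@1, F@1) gives peak 15: h1:15  h2:11  h3:11  h4:9  h5:0.
Shift F→2.
Schedule A@1, B@1, C@1, D@1, E@1, F@2: h1:11  h2:11  h3:11  h4:9  h5:4 — peak 11.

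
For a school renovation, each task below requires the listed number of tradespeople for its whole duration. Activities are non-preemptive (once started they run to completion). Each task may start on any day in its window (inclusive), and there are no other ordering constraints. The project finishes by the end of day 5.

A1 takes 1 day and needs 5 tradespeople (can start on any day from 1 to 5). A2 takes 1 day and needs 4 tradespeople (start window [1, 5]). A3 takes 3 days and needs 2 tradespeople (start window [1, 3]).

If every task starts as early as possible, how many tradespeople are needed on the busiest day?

11

Early-start schedule: A1@1, A2@1, A3@1.
Load per day: day 1: 11, day 2: 2, day 3: 2, day 4: 0, day 5: 0.
Peak is 11.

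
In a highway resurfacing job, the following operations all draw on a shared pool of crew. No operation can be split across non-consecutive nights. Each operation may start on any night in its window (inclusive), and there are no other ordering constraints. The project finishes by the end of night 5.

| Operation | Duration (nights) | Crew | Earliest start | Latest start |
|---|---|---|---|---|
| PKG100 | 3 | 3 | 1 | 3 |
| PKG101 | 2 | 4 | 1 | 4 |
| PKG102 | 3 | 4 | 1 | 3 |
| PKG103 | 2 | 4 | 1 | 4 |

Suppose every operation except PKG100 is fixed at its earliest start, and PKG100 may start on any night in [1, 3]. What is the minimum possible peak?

PKG100@1: n1:15  n2:15  n3:7  n4:0  n5:0 → peak 15
PKG100@2: n1:12  n2:15  n3:7  n4:3  n5:0 → peak 15
PKG100@3: n1:12  n2:12  n3:7  n4:3  n5:3 → peak 12
Best is PKG100@3, peak 12.

12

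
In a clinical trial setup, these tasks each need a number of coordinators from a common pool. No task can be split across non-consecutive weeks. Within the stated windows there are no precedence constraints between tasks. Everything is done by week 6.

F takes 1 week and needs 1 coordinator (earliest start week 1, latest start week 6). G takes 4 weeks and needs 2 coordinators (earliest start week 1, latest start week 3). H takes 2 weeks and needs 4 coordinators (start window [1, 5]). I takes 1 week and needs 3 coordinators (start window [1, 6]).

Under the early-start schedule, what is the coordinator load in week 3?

2

At early start, week 3 has: G.
Demand: 2 = 2.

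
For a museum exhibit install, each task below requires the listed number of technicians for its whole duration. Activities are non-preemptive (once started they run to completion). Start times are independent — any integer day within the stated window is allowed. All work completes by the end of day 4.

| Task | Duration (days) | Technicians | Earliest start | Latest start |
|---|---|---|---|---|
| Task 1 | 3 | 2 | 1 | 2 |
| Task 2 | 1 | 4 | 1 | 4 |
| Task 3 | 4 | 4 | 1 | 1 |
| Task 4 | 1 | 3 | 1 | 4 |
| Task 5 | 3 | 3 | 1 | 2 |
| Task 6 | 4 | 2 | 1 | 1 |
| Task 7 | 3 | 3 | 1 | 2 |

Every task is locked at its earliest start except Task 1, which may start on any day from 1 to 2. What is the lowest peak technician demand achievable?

Task 1@1: d1:21  d2:14  d3:14  d4:6 → peak 21
Task 1@2: d1:19  d2:14  d3:14  d4:8 → peak 19
Best is Task 1@2, peak 19.

19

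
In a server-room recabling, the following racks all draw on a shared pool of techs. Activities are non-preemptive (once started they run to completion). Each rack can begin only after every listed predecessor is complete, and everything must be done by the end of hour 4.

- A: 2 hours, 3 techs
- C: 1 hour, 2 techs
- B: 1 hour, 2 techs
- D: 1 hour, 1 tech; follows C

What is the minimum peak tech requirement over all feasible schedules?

3

Early-start (A@1, C@1, B@1, D@2) gives peak 7: h1:7  h2:4  h3:0  h4:0.
Shift C→3, B→4, D→4.
Schedule A@1, C@3, B@4, D@4: h1:3  h2:3  h3:2  h4:3 — peak 3.
Total tech-hours = 11 over 4 hours ⇒ peak ≥ ⌈11/4⌉ = 3, so 3 is optimal.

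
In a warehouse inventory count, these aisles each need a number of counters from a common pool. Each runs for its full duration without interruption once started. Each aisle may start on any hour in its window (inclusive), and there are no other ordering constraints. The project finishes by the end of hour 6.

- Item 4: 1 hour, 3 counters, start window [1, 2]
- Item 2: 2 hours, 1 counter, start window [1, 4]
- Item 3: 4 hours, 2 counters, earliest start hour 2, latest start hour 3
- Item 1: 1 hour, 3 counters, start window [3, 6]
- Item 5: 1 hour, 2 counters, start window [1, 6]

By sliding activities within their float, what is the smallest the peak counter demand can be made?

Early-start (Item 4@1, Item 2@1, Item 3@2, Item 1@3, Item 5@1) gives peak 6: h1:6  h2:3  h3:5  h4:2  h5:2  h6:0.
Shift Item 1→6, Item 5→3.
Schedule Item 4@1, Item 2@1, Item 3@2, Item 1@6, Item 5@3: h1:4  h2:3  h3:4  h4:2  h5:2  h6:3 — peak 4.

4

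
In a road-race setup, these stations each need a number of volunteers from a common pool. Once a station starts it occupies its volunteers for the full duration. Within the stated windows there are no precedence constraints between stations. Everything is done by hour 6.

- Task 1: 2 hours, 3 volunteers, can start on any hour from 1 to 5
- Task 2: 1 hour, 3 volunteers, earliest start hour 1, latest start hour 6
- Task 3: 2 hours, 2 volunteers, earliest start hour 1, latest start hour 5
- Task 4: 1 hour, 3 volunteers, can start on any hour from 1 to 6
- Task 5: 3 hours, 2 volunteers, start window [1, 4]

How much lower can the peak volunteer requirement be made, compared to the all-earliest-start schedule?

Early-start peak: h1:13  h2:7  h3:2  h4:0  h5:0  h6:0 ⇒ 13.
Leveled (Task 1@1, Task 2@3, Task 3@1, Task 4@4, Task 5@3): h1:5  h2:5  h3:5  h4:5  h5:2  h6:0 ⇒ 5.
Reduction 13 − 5 = 8.

8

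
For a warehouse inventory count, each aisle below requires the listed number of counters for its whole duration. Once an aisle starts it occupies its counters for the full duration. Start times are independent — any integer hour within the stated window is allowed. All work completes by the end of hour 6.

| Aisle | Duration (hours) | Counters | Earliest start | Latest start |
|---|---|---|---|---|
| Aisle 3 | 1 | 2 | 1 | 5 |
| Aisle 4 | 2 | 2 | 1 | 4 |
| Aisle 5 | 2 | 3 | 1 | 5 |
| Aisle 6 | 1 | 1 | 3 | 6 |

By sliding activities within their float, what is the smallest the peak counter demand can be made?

Early-start (Aisle 3@1, Aisle 4@1, Aisle 5@1, Aisle 6@3) gives peak 7: h1:7  h2:5  h3:1  h4:0  h5:0  h6:0.
Shift Aisle 4→2, Aisle 5→4.
Schedule Aisle 3@1, Aisle 4@2, Aisle 5@4, Aisle 6@3: h1:2  h2:2  h3:3  h4:3  h5:3  h6:0 — peak 3.
Total counter-hours = 13 over 6 hours ⇒ peak ≥ ⌈13/6⌉ = 3, so 3 is optimal.

3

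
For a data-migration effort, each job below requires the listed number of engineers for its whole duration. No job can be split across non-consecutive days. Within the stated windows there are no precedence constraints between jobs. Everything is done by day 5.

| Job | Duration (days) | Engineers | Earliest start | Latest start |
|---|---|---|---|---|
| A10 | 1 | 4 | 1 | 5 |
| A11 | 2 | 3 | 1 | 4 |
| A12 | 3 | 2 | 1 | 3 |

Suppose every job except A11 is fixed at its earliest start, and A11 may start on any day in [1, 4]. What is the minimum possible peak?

A11@1: d1:9  d2:5  d3:2  d4:0  d5:0 → peak 9
A11@2: d1:6  d2:5  d3:5  d4:0  d5:0 → peak 6
A11@3: d1:6  d2:2  d3:5  d4:3  d5:0 → peak 6
A11@4: d1:6  d2:2  d3:2  d4:3  d5:3 → peak 6
Best is A11@2, peak 6.

6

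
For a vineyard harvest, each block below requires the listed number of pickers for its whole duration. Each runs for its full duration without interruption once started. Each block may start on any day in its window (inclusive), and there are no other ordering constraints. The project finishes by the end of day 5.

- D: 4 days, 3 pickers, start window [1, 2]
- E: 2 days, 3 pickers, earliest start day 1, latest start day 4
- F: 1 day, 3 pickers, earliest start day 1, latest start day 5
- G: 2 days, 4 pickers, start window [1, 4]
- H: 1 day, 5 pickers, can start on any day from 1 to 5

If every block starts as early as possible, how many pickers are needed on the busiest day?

18

Early-start schedule: D@1, E@1, F@1, G@1, H@1.
Load per day: day 1: 18, day 2: 10, day 3: 3, day 4: 3, day 5: 0.
Peak is 18.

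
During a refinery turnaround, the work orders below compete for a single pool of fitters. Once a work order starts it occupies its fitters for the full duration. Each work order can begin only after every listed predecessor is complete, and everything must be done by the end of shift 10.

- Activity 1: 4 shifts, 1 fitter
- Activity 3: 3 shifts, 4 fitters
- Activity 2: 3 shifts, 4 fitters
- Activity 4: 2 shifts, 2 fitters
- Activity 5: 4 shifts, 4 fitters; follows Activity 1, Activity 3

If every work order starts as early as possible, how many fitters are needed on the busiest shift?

11

Early-start schedule: Activity 1@1, Activity 3@1, Activity 2@1, Activity 4@1, Activity 5@5.
Load per shift: shift 1: 11, shift 2: 11, shift 3: 9, shift 4: 1, shift 5: 4, shift 6: 4, shift 7: 4, shift 8: 4, shift 9: 0, shift 10: 0.
Peak is 11.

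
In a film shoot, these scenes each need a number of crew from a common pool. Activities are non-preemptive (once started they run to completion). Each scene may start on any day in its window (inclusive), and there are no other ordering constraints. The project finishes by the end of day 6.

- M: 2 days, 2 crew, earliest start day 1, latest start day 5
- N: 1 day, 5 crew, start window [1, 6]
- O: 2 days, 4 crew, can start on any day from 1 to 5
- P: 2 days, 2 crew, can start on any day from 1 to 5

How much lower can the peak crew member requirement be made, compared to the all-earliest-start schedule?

8

Early-start peak: d1:13  d2:8  d3:0  d4:0  d5:0  d6:0 ⇒ 13.
Leveled (M@1, N@3, O@4, P@1): d1:4  d2:4  d3:5  d4:4  d5:4  d6:0 ⇒ 5.
Reduction 13 − 5 = 8.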